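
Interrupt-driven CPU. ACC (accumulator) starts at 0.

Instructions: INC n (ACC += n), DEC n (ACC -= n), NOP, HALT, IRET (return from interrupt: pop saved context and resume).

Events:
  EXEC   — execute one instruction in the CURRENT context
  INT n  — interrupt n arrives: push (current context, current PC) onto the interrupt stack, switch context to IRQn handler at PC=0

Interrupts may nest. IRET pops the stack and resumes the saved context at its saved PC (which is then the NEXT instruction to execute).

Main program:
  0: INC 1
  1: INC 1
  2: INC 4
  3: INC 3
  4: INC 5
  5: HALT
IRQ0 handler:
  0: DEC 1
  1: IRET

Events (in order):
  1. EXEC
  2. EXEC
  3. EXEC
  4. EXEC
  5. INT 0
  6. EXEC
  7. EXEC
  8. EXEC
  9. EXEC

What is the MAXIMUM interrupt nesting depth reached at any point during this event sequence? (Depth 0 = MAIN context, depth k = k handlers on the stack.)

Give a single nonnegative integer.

Event 1 (EXEC): [MAIN] PC=0: INC 1 -> ACC=1 [depth=0]
Event 2 (EXEC): [MAIN] PC=1: INC 1 -> ACC=2 [depth=0]
Event 3 (EXEC): [MAIN] PC=2: INC 4 -> ACC=6 [depth=0]
Event 4 (EXEC): [MAIN] PC=3: INC 3 -> ACC=9 [depth=0]
Event 5 (INT 0): INT 0 arrives: push (MAIN, PC=4), enter IRQ0 at PC=0 (depth now 1) [depth=1]
Event 6 (EXEC): [IRQ0] PC=0: DEC 1 -> ACC=8 [depth=1]
Event 7 (EXEC): [IRQ0] PC=1: IRET -> resume MAIN at PC=4 (depth now 0) [depth=0]
Event 8 (EXEC): [MAIN] PC=4: INC 5 -> ACC=13 [depth=0]
Event 9 (EXEC): [MAIN] PC=5: HALT [depth=0]
Max depth observed: 1

Answer: 1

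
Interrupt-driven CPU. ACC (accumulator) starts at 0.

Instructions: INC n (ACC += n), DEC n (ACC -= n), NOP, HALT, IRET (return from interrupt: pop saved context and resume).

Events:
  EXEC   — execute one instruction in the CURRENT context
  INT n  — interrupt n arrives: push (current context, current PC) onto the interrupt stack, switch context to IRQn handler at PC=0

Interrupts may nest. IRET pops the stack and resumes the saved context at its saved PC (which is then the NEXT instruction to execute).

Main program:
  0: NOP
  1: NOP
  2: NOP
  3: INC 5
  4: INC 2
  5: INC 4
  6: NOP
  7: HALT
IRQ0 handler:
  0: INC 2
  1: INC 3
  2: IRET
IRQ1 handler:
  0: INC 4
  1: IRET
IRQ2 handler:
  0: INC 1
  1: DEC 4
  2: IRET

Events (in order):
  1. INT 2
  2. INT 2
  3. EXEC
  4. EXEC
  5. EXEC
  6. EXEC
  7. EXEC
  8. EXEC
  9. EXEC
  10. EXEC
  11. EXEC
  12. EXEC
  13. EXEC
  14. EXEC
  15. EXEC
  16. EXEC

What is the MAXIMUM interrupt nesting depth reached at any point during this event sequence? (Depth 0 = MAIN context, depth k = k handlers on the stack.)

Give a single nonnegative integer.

Event 1 (INT 2): INT 2 arrives: push (MAIN, PC=0), enter IRQ2 at PC=0 (depth now 1) [depth=1]
Event 2 (INT 2): INT 2 arrives: push (IRQ2, PC=0), enter IRQ2 at PC=0 (depth now 2) [depth=2]
Event 3 (EXEC): [IRQ2] PC=0: INC 1 -> ACC=1 [depth=2]
Event 4 (EXEC): [IRQ2] PC=1: DEC 4 -> ACC=-3 [depth=2]
Event 5 (EXEC): [IRQ2] PC=2: IRET -> resume IRQ2 at PC=0 (depth now 1) [depth=1]
Event 6 (EXEC): [IRQ2] PC=0: INC 1 -> ACC=-2 [depth=1]
Event 7 (EXEC): [IRQ2] PC=1: DEC 4 -> ACC=-6 [depth=1]
Event 8 (EXEC): [IRQ2] PC=2: IRET -> resume MAIN at PC=0 (depth now 0) [depth=0]
Event 9 (EXEC): [MAIN] PC=0: NOP [depth=0]
Event 10 (EXEC): [MAIN] PC=1: NOP [depth=0]
Event 11 (EXEC): [MAIN] PC=2: NOP [depth=0]
Event 12 (EXEC): [MAIN] PC=3: INC 5 -> ACC=-1 [depth=0]
Event 13 (EXEC): [MAIN] PC=4: INC 2 -> ACC=1 [depth=0]
Event 14 (EXEC): [MAIN] PC=5: INC 4 -> ACC=5 [depth=0]
Event 15 (EXEC): [MAIN] PC=6: NOP [depth=0]
Event 16 (EXEC): [MAIN] PC=7: HALT [depth=0]
Max depth observed: 2

Answer: 2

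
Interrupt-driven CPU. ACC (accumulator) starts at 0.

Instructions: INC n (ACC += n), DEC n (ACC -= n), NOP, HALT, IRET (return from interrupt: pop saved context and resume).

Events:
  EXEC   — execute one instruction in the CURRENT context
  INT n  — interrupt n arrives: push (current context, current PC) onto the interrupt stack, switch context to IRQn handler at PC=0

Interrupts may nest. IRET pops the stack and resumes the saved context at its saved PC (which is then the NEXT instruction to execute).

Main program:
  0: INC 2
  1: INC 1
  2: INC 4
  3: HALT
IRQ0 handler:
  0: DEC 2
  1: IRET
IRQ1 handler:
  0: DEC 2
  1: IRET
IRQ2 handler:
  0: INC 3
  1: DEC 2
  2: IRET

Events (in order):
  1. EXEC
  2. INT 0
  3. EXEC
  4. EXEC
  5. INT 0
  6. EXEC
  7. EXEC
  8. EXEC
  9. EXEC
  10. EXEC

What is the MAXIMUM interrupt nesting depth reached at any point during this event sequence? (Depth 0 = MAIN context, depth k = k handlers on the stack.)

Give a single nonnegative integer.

Answer: 1

Derivation:
Event 1 (EXEC): [MAIN] PC=0: INC 2 -> ACC=2 [depth=0]
Event 2 (INT 0): INT 0 arrives: push (MAIN, PC=1), enter IRQ0 at PC=0 (depth now 1) [depth=1]
Event 3 (EXEC): [IRQ0] PC=0: DEC 2 -> ACC=0 [depth=1]
Event 4 (EXEC): [IRQ0] PC=1: IRET -> resume MAIN at PC=1 (depth now 0) [depth=0]
Event 5 (INT 0): INT 0 arrives: push (MAIN, PC=1), enter IRQ0 at PC=0 (depth now 1) [depth=1]
Event 6 (EXEC): [IRQ0] PC=0: DEC 2 -> ACC=-2 [depth=1]
Event 7 (EXEC): [IRQ0] PC=1: IRET -> resume MAIN at PC=1 (depth now 0) [depth=0]
Event 8 (EXEC): [MAIN] PC=1: INC 1 -> ACC=-1 [depth=0]
Event 9 (EXEC): [MAIN] PC=2: INC 4 -> ACC=3 [depth=0]
Event 10 (EXEC): [MAIN] PC=3: HALT [depth=0]
Max depth observed: 1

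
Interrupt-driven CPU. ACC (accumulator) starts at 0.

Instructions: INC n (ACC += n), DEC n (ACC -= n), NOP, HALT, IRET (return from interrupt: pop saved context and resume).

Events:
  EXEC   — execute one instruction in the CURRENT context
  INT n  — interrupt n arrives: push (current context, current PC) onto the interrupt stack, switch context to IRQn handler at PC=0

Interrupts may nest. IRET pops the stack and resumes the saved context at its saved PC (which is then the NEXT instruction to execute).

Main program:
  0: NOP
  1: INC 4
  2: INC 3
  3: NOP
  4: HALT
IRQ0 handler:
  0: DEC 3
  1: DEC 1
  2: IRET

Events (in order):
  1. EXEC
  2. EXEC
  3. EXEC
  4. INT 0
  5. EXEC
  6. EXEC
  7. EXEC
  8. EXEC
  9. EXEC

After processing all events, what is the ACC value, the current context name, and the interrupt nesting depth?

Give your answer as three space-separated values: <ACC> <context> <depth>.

Answer: 3 MAIN 0

Derivation:
Event 1 (EXEC): [MAIN] PC=0: NOP
Event 2 (EXEC): [MAIN] PC=1: INC 4 -> ACC=4
Event 3 (EXEC): [MAIN] PC=2: INC 3 -> ACC=7
Event 4 (INT 0): INT 0 arrives: push (MAIN, PC=3), enter IRQ0 at PC=0 (depth now 1)
Event 5 (EXEC): [IRQ0] PC=0: DEC 3 -> ACC=4
Event 6 (EXEC): [IRQ0] PC=1: DEC 1 -> ACC=3
Event 7 (EXEC): [IRQ0] PC=2: IRET -> resume MAIN at PC=3 (depth now 0)
Event 8 (EXEC): [MAIN] PC=3: NOP
Event 9 (EXEC): [MAIN] PC=4: HALT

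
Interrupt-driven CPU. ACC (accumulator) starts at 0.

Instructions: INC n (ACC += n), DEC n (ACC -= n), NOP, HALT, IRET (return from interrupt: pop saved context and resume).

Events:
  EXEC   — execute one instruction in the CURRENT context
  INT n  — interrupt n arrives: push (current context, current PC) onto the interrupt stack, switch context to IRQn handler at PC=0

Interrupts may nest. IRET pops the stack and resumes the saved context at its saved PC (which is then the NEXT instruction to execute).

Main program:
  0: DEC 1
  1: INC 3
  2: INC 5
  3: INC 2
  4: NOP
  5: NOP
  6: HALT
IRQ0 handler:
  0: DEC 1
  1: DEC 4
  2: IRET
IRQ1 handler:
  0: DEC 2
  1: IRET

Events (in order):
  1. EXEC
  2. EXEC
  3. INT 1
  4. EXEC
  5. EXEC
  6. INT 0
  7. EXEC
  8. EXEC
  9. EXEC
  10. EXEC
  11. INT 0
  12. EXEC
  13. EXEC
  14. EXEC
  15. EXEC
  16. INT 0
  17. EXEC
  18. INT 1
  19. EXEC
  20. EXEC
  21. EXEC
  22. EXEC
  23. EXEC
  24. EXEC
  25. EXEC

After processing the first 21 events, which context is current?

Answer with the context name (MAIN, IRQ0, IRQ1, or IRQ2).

Event 1 (EXEC): [MAIN] PC=0: DEC 1 -> ACC=-1
Event 2 (EXEC): [MAIN] PC=1: INC 3 -> ACC=2
Event 3 (INT 1): INT 1 arrives: push (MAIN, PC=2), enter IRQ1 at PC=0 (depth now 1)
Event 4 (EXEC): [IRQ1] PC=0: DEC 2 -> ACC=0
Event 5 (EXEC): [IRQ1] PC=1: IRET -> resume MAIN at PC=2 (depth now 0)
Event 6 (INT 0): INT 0 arrives: push (MAIN, PC=2), enter IRQ0 at PC=0 (depth now 1)
Event 7 (EXEC): [IRQ0] PC=0: DEC 1 -> ACC=-1
Event 8 (EXEC): [IRQ0] PC=1: DEC 4 -> ACC=-5
Event 9 (EXEC): [IRQ0] PC=2: IRET -> resume MAIN at PC=2 (depth now 0)
Event 10 (EXEC): [MAIN] PC=2: INC 5 -> ACC=0
Event 11 (INT 0): INT 0 arrives: push (MAIN, PC=3), enter IRQ0 at PC=0 (depth now 1)
Event 12 (EXEC): [IRQ0] PC=0: DEC 1 -> ACC=-1
Event 13 (EXEC): [IRQ0] PC=1: DEC 4 -> ACC=-5
Event 14 (EXEC): [IRQ0] PC=2: IRET -> resume MAIN at PC=3 (depth now 0)
Event 15 (EXEC): [MAIN] PC=3: INC 2 -> ACC=-3
Event 16 (INT 0): INT 0 arrives: push (MAIN, PC=4), enter IRQ0 at PC=0 (depth now 1)
Event 17 (EXEC): [IRQ0] PC=0: DEC 1 -> ACC=-4
Event 18 (INT 1): INT 1 arrives: push (IRQ0, PC=1), enter IRQ1 at PC=0 (depth now 2)
Event 19 (EXEC): [IRQ1] PC=0: DEC 2 -> ACC=-6
Event 20 (EXEC): [IRQ1] PC=1: IRET -> resume IRQ0 at PC=1 (depth now 1)
Event 21 (EXEC): [IRQ0] PC=1: DEC 4 -> ACC=-10

Answer: IRQ0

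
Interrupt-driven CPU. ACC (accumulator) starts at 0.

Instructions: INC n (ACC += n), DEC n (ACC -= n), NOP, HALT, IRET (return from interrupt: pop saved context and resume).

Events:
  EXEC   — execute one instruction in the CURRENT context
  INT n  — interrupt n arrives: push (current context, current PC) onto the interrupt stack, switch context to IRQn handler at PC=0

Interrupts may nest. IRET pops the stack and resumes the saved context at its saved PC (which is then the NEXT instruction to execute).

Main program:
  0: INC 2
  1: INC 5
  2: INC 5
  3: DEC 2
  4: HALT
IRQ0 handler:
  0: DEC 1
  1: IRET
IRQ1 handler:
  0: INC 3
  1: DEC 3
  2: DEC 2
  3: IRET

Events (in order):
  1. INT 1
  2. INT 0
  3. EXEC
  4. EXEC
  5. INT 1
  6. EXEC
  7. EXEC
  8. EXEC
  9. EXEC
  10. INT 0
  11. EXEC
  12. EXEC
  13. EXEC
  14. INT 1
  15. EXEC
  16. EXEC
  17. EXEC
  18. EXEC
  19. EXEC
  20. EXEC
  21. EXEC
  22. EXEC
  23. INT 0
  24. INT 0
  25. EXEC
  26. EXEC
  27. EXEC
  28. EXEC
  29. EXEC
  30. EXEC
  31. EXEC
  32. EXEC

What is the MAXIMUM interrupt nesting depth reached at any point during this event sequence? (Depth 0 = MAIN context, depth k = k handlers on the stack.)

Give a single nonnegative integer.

Event 1 (INT 1): INT 1 arrives: push (MAIN, PC=0), enter IRQ1 at PC=0 (depth now 1) [depth=1]
Event 2 (INT 0): INT 0 arrives: push (IRQ1, PC=0), enter IRQ0 at PC=0 (depth now 2) [depth=2]
Event 3 (EXEC): [IRQ0] PC=0: DEC 1 -> ACC=-1 [depth=2]
Event 4 (EXEC): [IRQ0] PC=1: IRET -> resume IRQ1 at PC=0 (depth now 1) [depth=1]
Event 5 (INT 1): INT 1 arrives: push (IRQ1, PC=0), enter IRQ1 at PC=0 (depth now 2) [depth=2]
Event 6 (EXEC): [IRQ1] PC=0: INC 3 -> ACC=2 [depth=2]
Event 7 (EXEC): [IRQ1] PC=1: DEC 3 -> ACC=-1 [depth=2]
Event 8 (EXEC): [IRQ1] PC=2: DEC 2 -> ACC=-3 [depth=2]
Event 9 (EXEC): [IRQ1] PC=3: IRET -> resume IRQ1 at PC=0 (depth now 1) [depth=1]
Event 10 (INT 0): INT 0 arrives: push (IRQ1, PC=0), enter IRQ0 at PC=0 (depth now 2) [depth=2]
Event 11 (EXEC): [IRQ0] PC=0: DEC 1 -> ACC=-4 [depth=2]
Event 12 (EXEC): [IRQ0] PC=1: IRET -> resume IRQ1 at PC=0 (depth now 1) [depth=1]
Event 13 (EXEC): [IRQ1] PC=0: INC 3 -> ACC=-1 [depth=1]
Event 14 (INT 1): INT 1 arrives: push (IRQ1, PC=1), enter IRQ1 at PC=0 (depth now 2) [depth=2]
Event 15 (EXEC): [IRQ1] PC=0: INC 3 -> ACC=2 [depth=2]
Event 16 (EXEC): [IRQ1] PC=1: DEC 3 -> ACC=-1 [depth=2]
Event 17 (EXEC): [IRQ1] PC=2: DEC 2 -> ACC=-3 [depth=2]
Event 18 (EXEC): [IRQ1] PC=3: IRET -> resume IRQ1 at PC=1 (depth now 1) [depth=1]
Event 19 (EXEC): [IRQ1] PC=1: DEC 3 -> ACC=-6 [depth=1]
Event 20 (EXEC): [IRQ1] PC=2: DEC 2 -> ACC=-8 [depth=1]
Event 21 (EXEC): [IRQ1] PC=3: IRET -> resume MAIN at PC=0 (depth now 0) [depth=0]
Event 22 (EXEC): [MAIN] PC=0: INC 2 -> ACC=-6 [depth=0]
Event 23 (INT 0): INT 0 arrives: push (MAIN, PC=1), enter IRQ0 at PC=0 (depth now 1) [depth=1]
Event 24 (INT 0): INT 0 arrives: push (IRQ0, PC=0), enter IRQ0 at PC=0 (depth now 2) [depth=2]
Event 25 (EXEC): [IRQ0] PC=0: DEC 1 -> ACC=-7 [depth=2]
Event 26 (EXEC): [IRQ0] PC=1: IRET -> resume IRQ0 at PC=0 (depth now 1) [depth=1]
Event 27 (EXEC): [IRQ0] PC=0: DEC 1 -> ACC=-8 [depth=1]
Event 28 (EXEC): [IRQ0] PC=1: IRET -> resume MAIN at PC=1 (depth now 0) [depth=0]
Event 29 (EXEC): [MAIN] PC=1: INC 5 -> ACC=-3 [depth=0]
Event 30 (EXEC): [MAIN] PC=2: INC 5 -> ACC=2 [depth=0]
Event 31 (EXEC): [MAIN] PC=3: DEC 2 -> ACC=0 [depth=0]
Event 32 (EXEC): [MAIN] PC=4: HALT [depth=0]
Max depth observed: 2

Answer: 2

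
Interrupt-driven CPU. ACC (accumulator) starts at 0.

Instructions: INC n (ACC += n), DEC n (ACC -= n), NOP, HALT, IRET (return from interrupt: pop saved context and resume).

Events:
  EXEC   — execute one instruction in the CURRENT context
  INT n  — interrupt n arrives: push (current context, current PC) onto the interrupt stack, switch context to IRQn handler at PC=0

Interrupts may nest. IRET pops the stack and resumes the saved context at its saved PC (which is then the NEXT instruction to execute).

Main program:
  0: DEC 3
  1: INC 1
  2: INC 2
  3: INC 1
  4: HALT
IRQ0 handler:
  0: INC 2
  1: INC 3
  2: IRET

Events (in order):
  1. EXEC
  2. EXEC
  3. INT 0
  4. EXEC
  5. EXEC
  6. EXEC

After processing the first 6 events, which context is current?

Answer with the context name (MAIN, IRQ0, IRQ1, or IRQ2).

Answer: MAIN

Derivation:
Event 1 (EXEC): [MAIN] PC=0: DEC 3 -> ACC=-3
Event 2 (EXEC): [MAIN] PC=1: INC 1 -> ACC=-2
Event 3 (INT 0): INT 0 arrives: push (MAIN, PC=2), enter IRQ0 at PC=0 (depth now 1)
Event 4 (EXEC): [IRQ0] PC=0: INC 2 -> ACC=0
Event 5 (EXEC): [IRQ0] PC=1: INC 3 -> ACC=3
Event 6 (EXEC): [IRQ0] PC=2: IRET -> resume MAIN at PC=2 (depth now 0)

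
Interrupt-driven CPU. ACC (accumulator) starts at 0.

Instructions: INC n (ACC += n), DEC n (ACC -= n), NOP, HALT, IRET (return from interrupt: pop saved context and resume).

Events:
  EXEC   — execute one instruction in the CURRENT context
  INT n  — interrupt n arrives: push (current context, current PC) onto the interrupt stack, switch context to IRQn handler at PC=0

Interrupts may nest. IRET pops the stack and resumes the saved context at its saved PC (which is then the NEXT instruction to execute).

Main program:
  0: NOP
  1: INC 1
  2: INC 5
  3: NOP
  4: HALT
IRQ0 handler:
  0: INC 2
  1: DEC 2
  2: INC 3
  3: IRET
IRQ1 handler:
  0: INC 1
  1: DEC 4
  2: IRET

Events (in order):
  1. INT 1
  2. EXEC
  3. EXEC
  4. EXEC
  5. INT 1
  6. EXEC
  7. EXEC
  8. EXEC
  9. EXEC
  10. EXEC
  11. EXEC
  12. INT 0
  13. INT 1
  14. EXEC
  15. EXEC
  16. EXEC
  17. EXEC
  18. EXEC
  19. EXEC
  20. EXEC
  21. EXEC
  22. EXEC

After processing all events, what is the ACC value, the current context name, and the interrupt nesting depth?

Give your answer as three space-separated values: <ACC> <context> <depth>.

Event 1 (INT 1): INT 1 arrives: push (MAIN, PC=0), enter IRQ1 at PC=0 (depth now 1)
Event 2 (EXEC): [IRQ1] PC=0: INC 1 -> ACC=1
Event 3 (EXEC): [IRQ1] PC=1: DEC 4 -> ACC=-3
Event 4 (EXEC): [IRQ1] PC=2: IRET -> resume MAIN at PC=0 (depth now 0)
Event 5 (INT 1): INT 1 arrives: push (MAIN, PC=0), enter IRQ1 at PC=0 (depth now 1)
Event 6 (EXEC): [IRQ1] PC=0: INC 1 -> ACC=-2
Event 7 (EXEC): [IRQ1] PC=1: DEC 4 -> ACC=-6
Event 8 (EXEC): [IRQ1] PC=2: IRET -> resume MAIN at PC=0 (depth now 0)
Event 9 (EXEC): [MAIN] PC=0: NOP
Event 10 (EXEC): [MAIN] PC=1: INC 1 -> ACC=-5
Event 11 (EXEC): [MAIN] PC=2: INC 5 -> ACC=0
Event 12 (INT 0): INT 0 arrives: push (MAIN, PC=3), enter IRQ0 at PC=0 (depth now 1)
Event 13 (INT 1): INT 1 arrives: push (IRQ0, PC=0), enter IRQ1 at PC=0 (depth now 2)
Event 14 (EXEC): [IRQ1] PC=0: INC 1 -> ACC=1
Event 15 (EXEC): [IRQ1] PC=1: DEC 4 -> ACC=-3
Event 16 (EXEC): [IRQ1] PC=2: IRET -> resume IRQ0 at PC=0 (depth now 1)
Event 17 (EXEC): [IRQ0] PC=0: INC 2 -> ACC=-1
Event 18 (EXEC): [IRQ0] PC=1: DEC 2 -> ACC=-3
Event 19 (EXEC): [IRQ0] PC=2: INC 3 -> ACC=0
Event 20 (EXEC): [IRQ0] PC=3: IRET -> resume MAIN at PC=3 (depth now 0)
Event 21 (EXEC): [MAIN] PC=3: NOP
Event 22 (EXEC): [MAIN] PC=4: HALT

Answer: 0 MAIN 0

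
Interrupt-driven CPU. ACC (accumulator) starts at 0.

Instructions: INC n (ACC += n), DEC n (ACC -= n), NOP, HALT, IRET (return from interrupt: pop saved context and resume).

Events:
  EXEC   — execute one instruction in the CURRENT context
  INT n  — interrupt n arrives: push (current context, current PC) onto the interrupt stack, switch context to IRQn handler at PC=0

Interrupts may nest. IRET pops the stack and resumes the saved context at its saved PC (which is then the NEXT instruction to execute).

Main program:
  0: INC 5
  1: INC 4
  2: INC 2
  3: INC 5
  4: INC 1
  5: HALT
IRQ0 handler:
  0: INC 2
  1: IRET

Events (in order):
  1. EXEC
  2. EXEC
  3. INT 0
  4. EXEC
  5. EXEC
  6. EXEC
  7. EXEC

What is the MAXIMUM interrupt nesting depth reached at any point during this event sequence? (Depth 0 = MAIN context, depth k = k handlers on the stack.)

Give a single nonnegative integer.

Event 1 (EXEC): [MAIN] PC=0: INC 5 -> ACC=5 [depth=0]
Event 2 (EXEC): [MAIN] PC=1: INC 4 -> ACC=9 [depth=0]
Event 3 (INT 0): INT 0 arrives: push (MAIN, PC=2), enter IRQ0 at PC=0 (depth now 1) [depth=1]
Event 4 (EXEC): [IRQ0] PC=0: INC 2 -> ACC=11 [depth=1]
Event 5 (EXEC): [IRQ0] PC=1: IRET -> resume MAIN at PC=2 (depth now 0) [depth=0]
Event 6 (EXEC): [MAIN] PC=2: INC 2 -> ACC=13 [depth=0]
Event 7 (EXEC): [MAIN] PC=3: INC 5 -> ACC=18 [depth=0]
Max depth observed: 1

Answer: 1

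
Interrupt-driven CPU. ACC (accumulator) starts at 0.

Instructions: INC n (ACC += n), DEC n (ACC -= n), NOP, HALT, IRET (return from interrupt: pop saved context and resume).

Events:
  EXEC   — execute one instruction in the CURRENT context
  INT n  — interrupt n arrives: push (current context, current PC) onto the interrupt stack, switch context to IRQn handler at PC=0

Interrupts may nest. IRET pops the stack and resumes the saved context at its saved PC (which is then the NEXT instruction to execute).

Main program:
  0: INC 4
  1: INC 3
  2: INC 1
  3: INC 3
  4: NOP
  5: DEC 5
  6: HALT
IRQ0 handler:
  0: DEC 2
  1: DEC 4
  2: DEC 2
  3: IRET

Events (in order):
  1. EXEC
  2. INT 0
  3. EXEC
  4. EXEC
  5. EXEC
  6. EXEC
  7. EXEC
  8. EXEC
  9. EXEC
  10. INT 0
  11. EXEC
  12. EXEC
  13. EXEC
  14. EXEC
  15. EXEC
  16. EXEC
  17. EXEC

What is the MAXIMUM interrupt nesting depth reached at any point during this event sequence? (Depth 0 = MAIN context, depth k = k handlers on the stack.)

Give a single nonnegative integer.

Answer: 1

Derivation:
Event 1 (EXEC): [MAIN] PC=0: INC 4 -> ACC=4 [depth=0]
Event 2 (INT 0): INT 0 arrives: push (MAIN, PC=1), enter IRQ0 at PC=0 (depth now 1) [depth=1]
Event 3 (EXEC): [IRQ0] PC=0: DEC 2 -> ACC=2 [depth=1]
Event 4 (EXEC): [IRQ0] PC=1: DEC 4 -> ACC=-2 [depth=1]
Event 5 (EXEC): [IRQ0] PC=2: DEC 2 -> ACC=-4 [depth=1]
Event 6 (EXEC): [IRQ0] PC=3: IRET -> resume MAIN at PC=1 (depth now 0) [depth=0]
Event 7 (EXEC): [MAIN] PC=1: INC 3 -> ACC=-1 [depth=0]
Event 8 (EXEC): [MAIN] PC=2: INC 1 -> ACC=0 [depth=0]
Event 9 (EXEC): [MAIN] PC=3: INC 3 -> ACC=3 [depth=0]
Event 10 (INT 0): INT 0 arrives: push (MAIN, PC=4), enter IRQ0 at PC=0 (depth now 1) [depth=1]
Event 11 (EXEC): [IRQ0] PC=0: DEC 2 -> ACC=1 [depth=1]
Event 12 (EXEC): [IRQ0] PC=1: DEC 4 -> ACC=-3 [depth=1]
Event 13 (EXEC): [IRQ0] PC=2: DEC 2 -> ACC=-5 [depth=1]
Event 14 (EXEC): [IRQ0] PC=3: IRET -> resume MAIN at PC=4 (depth now 0) [depth=0]
Event 15 (EXEC): [MAIN] PC=4: NOP [depth=0]
Event 16 (EXEC): [MAIN] PC=5: DEC 5 -> ACC=-10 [depth=0]
Event 17 (EXEC): [MAIN] PC=6: HALT [depth=0]
Max depth observed: 1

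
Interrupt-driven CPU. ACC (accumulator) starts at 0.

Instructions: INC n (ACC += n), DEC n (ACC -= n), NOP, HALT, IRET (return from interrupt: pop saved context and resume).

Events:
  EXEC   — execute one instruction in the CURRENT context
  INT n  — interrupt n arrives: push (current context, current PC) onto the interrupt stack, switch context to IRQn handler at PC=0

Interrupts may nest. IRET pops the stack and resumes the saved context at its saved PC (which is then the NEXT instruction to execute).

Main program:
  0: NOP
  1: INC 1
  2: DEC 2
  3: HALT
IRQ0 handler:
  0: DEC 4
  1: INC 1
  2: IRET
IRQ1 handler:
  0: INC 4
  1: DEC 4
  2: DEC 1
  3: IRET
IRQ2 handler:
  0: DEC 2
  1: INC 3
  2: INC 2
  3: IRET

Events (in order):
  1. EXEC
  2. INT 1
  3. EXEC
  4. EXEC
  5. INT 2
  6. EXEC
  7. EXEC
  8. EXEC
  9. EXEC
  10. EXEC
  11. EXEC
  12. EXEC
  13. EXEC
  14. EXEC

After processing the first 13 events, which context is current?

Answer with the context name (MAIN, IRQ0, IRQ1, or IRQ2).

Answer: MAIN

Derivation:
Event 1 (EXEC): [MAIN] PC=0: NOP
Event 2 (INT 1): INT 1 arrives: push (MAIN, PC=1), enter IRQ1 at PC=0 (depth now 1)
Event 3 (EXEC): [IRQ1] PC=0: INC 4 -> ACC=4
Event 4 (EXEC): [IRQ1] PC=1: DEC 4 -> ACC=0
Event 5 (INT 2): INT 2 arrives: push (IRQ1, PC=2), enter IRQ2 at PC=0 (depth now 2)
Event 6 (EXEC): [IRQ2] PC=0: DEC 2 -> ACC=-2
Event 7 (EXEC): [IRQ2] PC=1: INC 3 -> ACC=1
Event 8 (EXEC): [IRQ2] PC=2: INC 2 -> ACC=3
Event 9 (EXEC): [IRQ2] PC=3: IRET -> resume IRQ1 at PC=2 (depth now 1)
Event 10 (EXEC): [IRQ1] PC=2: DEC 1 -> ACC=2
Event 11 (EXEC): [IRQ1] PC=3: IRET -> resume MAIN at PC=1 (depth now 0)
Event 12 (EXEC): [MAIN] PC=1: INC 1 -> ACC=3
Event 13 (EXEC): [MAIN] PC=2: DEC 2 -> ACC=1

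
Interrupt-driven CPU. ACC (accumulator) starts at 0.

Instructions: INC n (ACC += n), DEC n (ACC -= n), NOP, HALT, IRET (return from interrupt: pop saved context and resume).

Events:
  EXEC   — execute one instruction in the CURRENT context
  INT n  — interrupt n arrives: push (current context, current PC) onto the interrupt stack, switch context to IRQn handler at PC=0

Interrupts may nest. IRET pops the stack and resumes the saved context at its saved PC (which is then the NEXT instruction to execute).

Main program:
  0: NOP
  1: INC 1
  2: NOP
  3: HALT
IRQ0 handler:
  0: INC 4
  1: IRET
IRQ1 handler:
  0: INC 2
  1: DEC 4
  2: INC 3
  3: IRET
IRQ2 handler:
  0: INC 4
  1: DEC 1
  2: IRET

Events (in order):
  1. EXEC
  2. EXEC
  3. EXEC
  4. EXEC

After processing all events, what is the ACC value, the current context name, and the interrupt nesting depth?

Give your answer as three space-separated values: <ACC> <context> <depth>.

Answer: 1 MAIN 0

Derivation:
Event 1 (EXEC): [MAIN] PC=0: NOP
Event 2 (EXEC): [MAIN] PC=1: INC 1 -> ACC=1
Event 3 (EXEC): [MAIN] PC=2: NOP
Event 4 (EXEC): [MAIN] PC=3: HALT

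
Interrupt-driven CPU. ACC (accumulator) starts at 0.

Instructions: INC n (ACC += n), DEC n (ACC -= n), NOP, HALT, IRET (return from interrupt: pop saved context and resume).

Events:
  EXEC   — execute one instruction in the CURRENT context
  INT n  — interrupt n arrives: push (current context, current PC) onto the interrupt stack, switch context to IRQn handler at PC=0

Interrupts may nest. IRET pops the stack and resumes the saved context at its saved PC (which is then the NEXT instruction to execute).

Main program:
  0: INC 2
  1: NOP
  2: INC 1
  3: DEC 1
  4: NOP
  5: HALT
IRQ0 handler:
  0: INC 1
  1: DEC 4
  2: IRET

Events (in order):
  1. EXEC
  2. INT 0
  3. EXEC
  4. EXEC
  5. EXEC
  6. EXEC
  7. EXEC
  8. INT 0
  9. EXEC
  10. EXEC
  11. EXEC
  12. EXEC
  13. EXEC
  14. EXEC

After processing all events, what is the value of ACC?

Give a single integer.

Event 1 (EXEC): [MAIN] PC=0: INC 2 -> ACC=2
Event 2 (INT 0): INT 0 arrives: push (MAIN, PC=1), enter IRQ0 at PC=0 (depth now 1)
Event 3 (EXEC): [IRQ0] PC=0: INC 1 -> ACC=3
Event 4 (EXEC): [IRQ0] PC=1: DEC 4 -> ACC=-1
Event 5 (EXEC): [IRQ0] PC=2: IRET -> resume MAIN at PC=1 (depth now 0)
Event 6 (EXEC): [MAIN] PC=1: NOP
Event 7 (EXEC): [MAIN] PC=2: INC 1 -> ACC=0
Event 8 (INT 0): INT 0 arrives: push (MAIN, PC=3), enter IRQ0 at PC=0 (depth now 1)
Event 9 (EXEC): [IRQ0] PC=0: INC 1 -> ACC=1
Event 10 (EXEC): [IRQ0] PC=1: DEC 4 -> ACC=-3
Event 11 (EXEC): [IRQ0] PC=2: IRET -> resume MAIN at PC=3 (depth now 0)
Event 12 (EXEC): [MAIN] PC=3: DEC 1 -> ACC=-4
Event 13 (EXEC): [MAIN] PC=4: NOP
Event 14 (EXEC): [MAIN] PC=5: HALT

Answer: -4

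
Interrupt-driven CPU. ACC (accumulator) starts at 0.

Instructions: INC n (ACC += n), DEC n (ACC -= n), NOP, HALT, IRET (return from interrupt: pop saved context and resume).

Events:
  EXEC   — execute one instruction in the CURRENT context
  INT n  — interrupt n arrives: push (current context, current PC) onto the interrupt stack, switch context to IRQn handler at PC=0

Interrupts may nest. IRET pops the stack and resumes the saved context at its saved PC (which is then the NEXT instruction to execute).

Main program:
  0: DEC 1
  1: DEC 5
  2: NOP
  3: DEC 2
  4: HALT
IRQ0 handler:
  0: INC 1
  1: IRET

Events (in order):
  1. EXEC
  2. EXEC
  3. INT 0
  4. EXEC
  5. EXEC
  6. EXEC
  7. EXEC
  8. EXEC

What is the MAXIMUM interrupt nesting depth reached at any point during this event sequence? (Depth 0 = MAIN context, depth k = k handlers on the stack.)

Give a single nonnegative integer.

Answer: 1

Derivation:
Event 1 (EXEC): [MAIN] PC=0: DEC 1 -> ACC=-1 [depth=0]
Event 2 (EXEC): [MAIN] PC=1: DEC 5 -> ACC=-6 [depth=0]
Event 3 (INT 0): INT 0 arrives: push (MAIN, PC=2), enter IRQ0 at PC=0 (depth now 1) [depth=1]
Event 4 (EXEC): [IRQ0] PC=0: INC 1 -> ACC=-5 [depth=1]
Event 5 (EXEC): [IRQ0] PC=1: IRET -> resume MAIN at PC=2 (depth now 0) [depth=0]
Event 6 (EXEC): [MAIN] PC=2: NOP [depth=0]
Event 7 (EXEC): [MAIN] PC=3: DEC 2 -> ACC=-7 [depth=0]
Event 8 (EXEC): [MAIN] PC=4: HALT [depth=0]
Max depth observed: 1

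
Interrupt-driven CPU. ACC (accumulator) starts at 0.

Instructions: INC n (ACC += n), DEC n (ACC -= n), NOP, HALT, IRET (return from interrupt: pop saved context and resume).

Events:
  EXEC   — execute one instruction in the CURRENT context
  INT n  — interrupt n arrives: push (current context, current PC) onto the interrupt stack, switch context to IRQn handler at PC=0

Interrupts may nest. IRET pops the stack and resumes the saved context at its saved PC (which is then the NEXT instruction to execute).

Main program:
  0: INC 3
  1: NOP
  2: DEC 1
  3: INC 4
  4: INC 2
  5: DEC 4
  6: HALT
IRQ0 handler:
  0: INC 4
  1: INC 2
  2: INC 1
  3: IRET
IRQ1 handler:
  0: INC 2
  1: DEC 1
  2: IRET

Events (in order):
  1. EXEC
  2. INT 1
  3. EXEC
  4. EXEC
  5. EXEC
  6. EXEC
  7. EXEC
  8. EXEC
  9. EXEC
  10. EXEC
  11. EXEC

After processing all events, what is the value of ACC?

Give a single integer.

Event 1 (EXEC): [MAIN] PC=0: INC 3 -> ACC=3
Event 2 (INT 1): INT 1 arrives: push (MAIN, PC=1), enter IRQ1 at PC=0 (depth now 1)
Event 3 (EXEC): [IRQ1] PC=0: INC 2 -> ACC=5
Event 4 (EXEC): [IRQ1] PC=1: DEC 1 -> ACC=4
Event 5 (EXEC): [IRQ1] PC=2: IRET -> resume MAIN at PC=1 (depth now 0)
Event 6 (EXEC): [MAIN] PC=1: NOP
Event 7 (EXEC): [MAIN] PC=2: DEC 1 -> ACC=3
Event 8 (EXEC): [MAIN] PC=3: INC 4 -> ACC=7
Event 9 (EXEC): [MAIN] PC=4: INC 2 -> ACC=9
Event 10 (EXEC): [MAIN] PC=5: DEC 4 -> ACC=5
Event 11 (EXEC): [MAIN] PC=6: HALT

Answer: 5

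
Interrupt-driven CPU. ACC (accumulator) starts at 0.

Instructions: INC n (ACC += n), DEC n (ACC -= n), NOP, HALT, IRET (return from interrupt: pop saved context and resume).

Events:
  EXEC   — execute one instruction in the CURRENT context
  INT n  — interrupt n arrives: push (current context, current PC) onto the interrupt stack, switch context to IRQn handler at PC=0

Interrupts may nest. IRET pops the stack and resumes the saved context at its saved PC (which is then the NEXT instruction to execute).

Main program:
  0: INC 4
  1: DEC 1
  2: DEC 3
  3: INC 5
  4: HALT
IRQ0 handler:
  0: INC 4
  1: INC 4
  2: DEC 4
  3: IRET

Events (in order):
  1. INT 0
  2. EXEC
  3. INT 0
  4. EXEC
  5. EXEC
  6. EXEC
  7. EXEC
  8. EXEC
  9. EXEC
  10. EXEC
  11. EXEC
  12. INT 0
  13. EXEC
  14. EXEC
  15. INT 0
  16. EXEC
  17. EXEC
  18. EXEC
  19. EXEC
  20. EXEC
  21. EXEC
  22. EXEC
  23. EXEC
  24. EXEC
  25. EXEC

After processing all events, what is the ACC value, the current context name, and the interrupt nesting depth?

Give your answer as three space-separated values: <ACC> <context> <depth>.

Event 1 (INT 0): INT 0 arrives: push (MAIN, PC=0), enter IRQ0 at PC=0 (depth now 1)
Event 2 (EXEC): [IRQ0] PC=0: INC 4 -> ACC=4
Event 3 (INT 0): INT 0 arrives: push (IRQ0, PC=1), enter IRQ0 at PC=0 (depth now 2)
Event 4 (EXEC): [IRQ0] PC=0: INC 4 -> ACC=8
Event 5 (EXEC): [IRQ0] PC=1: INC 4 -> ACC=12
Event 6 (EXEC): [IRQ0] PC=2: DEC 4 -> ACC=8
Event 7 (EXEC): [IRQ0] PC=3: IRET -> resume IRQ0 at PC=1 (depth now 1)
Event 8 (EXEC): [IRQ0] PC=1: INC 4 -> ACC=12
Event 9 (EXEC): [IRQ0] PC=2: DEC 4 -> ACC=8
Event 10 (EXEC): [IRQ0] PC=3: IRET -> resume MAIN at PC=0 (depth now 0)
Event 11 (EXEC): [MAIN] PC=0: INC 4 -> ACC=12
Event 12 (INT 0): INT 0 arrives: push (MAIN, PC=1), enter IRQ0 at PC=0 (depth now 1)
Event 13 (EXEC): [IRQ0] PC=0: INC 4 -> ACC=16
Event 14 (EXEC): [IRQ0] PC=1: INC 4 -> ACC=20
Event 15 (INT 0): INT 0 arrives: push (IRQ0, PC=2), enter IRQ0 at PC=0 (depth now 2)
Event 16 (EXEC): [IRQ0] PC=0: INC 4 -> ACC=24
Event 17 (EXEC): [IRQ0] PC=1: INC 4 -> ACC=28
Event 18 (EXEC): [IRQ0] PC=2: DEC 4 -> ACC=24
Event 19 (EXEC): [IRQ0] PC=3: IRET -> resume IRQ0 at PC=2 (depth now 1)
Event 20 (EXEC): [IRQ0] PC=2: DEC 4 -> ACC=20
Event 21 (EXEC): [IRQ0] PC=3: IRET -> resume MAIN at PC=1 (depth now 0)
Event 22 (EXEC): [MAIN] PC=1: DEC 1 -> ACC=19
Event 23 (EXEC): [MAIN] PC=2: DEC 3 -> ACC=16
Event 24 (EXEC): [MAIN] PC=3: INC 5 -> ACC=21
Event 25 (EXEC): [MAIN] PC=4: HALT

Answer: 21 MAIN 0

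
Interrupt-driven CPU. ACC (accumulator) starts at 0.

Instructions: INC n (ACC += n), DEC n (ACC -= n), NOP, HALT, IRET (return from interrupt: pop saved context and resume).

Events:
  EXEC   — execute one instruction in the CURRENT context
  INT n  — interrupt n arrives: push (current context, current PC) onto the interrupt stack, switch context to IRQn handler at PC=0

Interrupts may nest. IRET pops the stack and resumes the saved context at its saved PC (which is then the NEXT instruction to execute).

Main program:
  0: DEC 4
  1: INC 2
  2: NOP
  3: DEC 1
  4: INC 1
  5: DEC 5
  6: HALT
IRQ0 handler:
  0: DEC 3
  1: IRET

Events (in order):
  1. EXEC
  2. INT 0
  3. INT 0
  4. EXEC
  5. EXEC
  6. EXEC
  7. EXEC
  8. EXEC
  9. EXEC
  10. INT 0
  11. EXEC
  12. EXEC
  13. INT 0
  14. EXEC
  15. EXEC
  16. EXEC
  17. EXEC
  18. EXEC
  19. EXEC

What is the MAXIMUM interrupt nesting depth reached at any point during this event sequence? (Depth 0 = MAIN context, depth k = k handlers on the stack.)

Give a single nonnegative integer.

Event 1 (EXEC): [MAIN] PC=0: DEC 4 -> ACC=-4 [depth=0]
Event 2 (INT 0): INT 0 arrives: push (MAIN, PC=1), enter IRQ0 at PC=0 (depth now 1) [depth=1]
Event 3 (INT 0): INT 0 arrives: push (IRQ0, PC=0), enter IRQ0 at PC=0 (depth now 2) [depth=2]
Event 4 (EXEC): [IRQ0] PC=0: DEC 3 -> ACC=-7 [depth=2]
Event 5 (EXEC): [IRQ0] PC=1: IRET -> resume IRQ0 at PC=0 (depth now 1) [depth=1]
Event 6 (EXEC): [IRQ0] PC=0: DEC 3 -> ACC=-10 [depth=1]
Event 7 (EXEC): [IRQ0] PC=1: IRET -> resume MAIN at PC=1 (depth now 0) [depth=0]
Event 8 (EXEC): [MAIN] PC=1: INC 2 -> ACC=-8 [depth=0]
Event 9 (EXEC): [MAIN] PC=2: NOP [depth=0]
Event 10 (INT 0): INT 0 arrives: push (MAIN, PC=3), enter IRQ0 at PC=0 (depth now 1) [depth=1]
Event 11 (EXEC): [IRQ0] PC=0: DEC 3 -> ACC=-11 [depth=1]
Event 12 (EXEC): [IRQ0] PC=1: IRET -> resume MAIN at PC=3 (depth now 0) [depth=0]
Event 13 (INT 0): INT 0 arrives: push (MAIN, PC=3), enter IRQ0 at PC=0 (depth now 1) [depth=1]
Event 14 (EXEC): [IRQ0] PC=0: DEC 3 -> ACC=-14 [depth=1]
Event 15 (EXEC): [IRQ0] PC=1: IRET -> resume MAIN at PC=3 (depth now 0) [depth=0]
Event 16 (EXEC): [MAIN] PC=3: DEC 1 -> ACC=-15 [depth=0]
Event 17 (EXEC): [MAIN] PC=4: INC 1 -> ACC=-14 [depth=0]
Event 18 (EXEC): [MAIN] PC=5: DEC 5 -> ACC=-19 [depth=0]
Event 19 (EXEC): [MAIN] PC=6: HALT [depth=0]
Max depth observed: 2

Answer: 2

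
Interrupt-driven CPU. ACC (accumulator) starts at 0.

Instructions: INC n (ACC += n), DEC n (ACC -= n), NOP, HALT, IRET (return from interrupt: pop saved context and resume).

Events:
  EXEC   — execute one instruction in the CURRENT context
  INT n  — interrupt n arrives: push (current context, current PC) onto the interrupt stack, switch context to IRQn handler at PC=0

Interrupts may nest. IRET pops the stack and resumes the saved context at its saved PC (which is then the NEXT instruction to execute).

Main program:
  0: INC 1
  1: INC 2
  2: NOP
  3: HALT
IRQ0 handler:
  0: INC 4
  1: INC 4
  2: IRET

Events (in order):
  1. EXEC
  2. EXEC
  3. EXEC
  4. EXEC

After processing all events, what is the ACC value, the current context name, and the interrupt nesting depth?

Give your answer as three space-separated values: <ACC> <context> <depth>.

Event 1 (EXEC): [MAIN] PC=0: INC 1 -> ACC=1
Event 2 (EXEC): [MAIN] PC=1: INC 2 -> ACC=3
Event 3 (EXEC): [MAIN] PC=2: NOP
Event 4 (EXEC): [MAIN] PC=3: HALT

Answer: 3 MAIN 0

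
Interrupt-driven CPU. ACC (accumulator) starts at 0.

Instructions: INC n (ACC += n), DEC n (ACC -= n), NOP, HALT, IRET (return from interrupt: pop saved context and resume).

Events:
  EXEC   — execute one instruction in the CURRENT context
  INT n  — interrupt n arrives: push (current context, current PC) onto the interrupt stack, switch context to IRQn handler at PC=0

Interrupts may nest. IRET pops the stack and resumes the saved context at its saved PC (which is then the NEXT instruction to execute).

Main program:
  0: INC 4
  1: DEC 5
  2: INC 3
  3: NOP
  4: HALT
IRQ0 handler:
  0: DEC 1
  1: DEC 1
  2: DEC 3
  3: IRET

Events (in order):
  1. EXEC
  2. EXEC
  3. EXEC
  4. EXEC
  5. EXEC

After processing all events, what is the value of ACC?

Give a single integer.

Event 1 (EXEC): [MAIN] PC=0: INC 4 -> ACC=4
Event 2 (EXEC): [MAIN] PC=1: DEC 5 -> ACC=-1
Event 3 (EXEC): [MAIN] PC=2: INC 3 -> ACC=2
Event 4 (EXEC): [MAIN] PC=3: NOP
Event 5 (EXEC): [MAIN] PC=4: HALT

Answer: 2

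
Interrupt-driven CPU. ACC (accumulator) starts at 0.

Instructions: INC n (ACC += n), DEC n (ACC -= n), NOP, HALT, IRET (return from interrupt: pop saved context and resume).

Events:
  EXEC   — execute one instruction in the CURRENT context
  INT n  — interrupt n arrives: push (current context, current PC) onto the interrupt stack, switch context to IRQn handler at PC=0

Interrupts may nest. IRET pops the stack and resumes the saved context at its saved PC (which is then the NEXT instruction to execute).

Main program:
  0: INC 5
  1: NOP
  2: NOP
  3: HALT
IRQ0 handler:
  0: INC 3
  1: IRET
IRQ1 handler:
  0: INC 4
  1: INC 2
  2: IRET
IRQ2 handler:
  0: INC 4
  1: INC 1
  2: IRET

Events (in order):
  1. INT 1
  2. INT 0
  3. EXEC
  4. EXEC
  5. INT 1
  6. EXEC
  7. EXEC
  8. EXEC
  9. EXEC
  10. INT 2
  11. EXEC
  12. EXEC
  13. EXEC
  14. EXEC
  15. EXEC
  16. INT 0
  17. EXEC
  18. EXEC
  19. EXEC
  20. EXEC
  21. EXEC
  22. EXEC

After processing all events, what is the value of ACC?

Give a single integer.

Event 1 (INT 1): INT 1 arrives: push (MAIN, PC=0), enter IRQ1 at PC=0 (depth now 1)
Event 2 (INT 0): INT 0 arrives: push (IRQ1, PC=0), enter IRQ0 at PC=0 (depth now 2)
Event 3 (EXEC): [IRQ0] PC=0: INC 3 -> ACC=3
Event 4 (EXEC): [IRQ0] PC=1: IRET -> resume IRQ1 at PC=0 (depth now 1)
Event 5 (INT 1): INT 1 arrives: push (IRQ1, PC=0), enter IRQ1 at PC=0 (depth now 2)
Event 6 (EXEC): [IRQ1] PC=0: INC 4 -> ACC=7
Event 7 (EXEC): [IRQ1] PC=1: INC 2 -> ACC=9
Event 8 (EXEC): [IRQ1] PC=2: IRET -> resume IRQ1 at PC=0 (depth now 1)
Event 9 (EXEC): [IRQ1] PC=0: INC 4 -> ACC=13
Event 10 (INT 2): INT 2 arrives: push (IRQ1, PC=1), enter IRQ2 at PC=0 (depth now 2)
Event 11 (EXEC): [IRQ2] PC=0: INC 4 -> ACC=17
Event 12 (EXEC): [IRQ2] PC=1: INC 1 -> ACC=18
Event 13 (EXEC): [IRQ2] PC=2: IRET -> resume IRQ1 at PC=1 (depth now 1)
Event 14 (EXEC): [IRQ1] PC=1: INC 2 -> ACC=20
Event 15 (EXEC): [IRQ1] PC=2: IRET -> resume MAIN at PC=0 (depth now 0)
Event 16 (INT 0): INT 0 arrives: push (MAIN, PC=0), enter IRQ0 at PC=0 (depth now 1)
Event 17 (EXEC): [IRQ0] PC=0: INC 3 -> ACC=23
Event 18 (EXEC): [IRQ0] PC=1: IRET -> resume MAIN at PC=0 (depth now 0)
Event 19 (EXEC): [MAIN] PC=0: INC 5 -> ACC=28
Event 20 (EXEC): [MAIN] PC=1: NOP
Event 21 (EXEC): [MAIN] PC=2: NOP
Event 22 (EXEC): [MAIN] PC=3: HALT

Answer: 28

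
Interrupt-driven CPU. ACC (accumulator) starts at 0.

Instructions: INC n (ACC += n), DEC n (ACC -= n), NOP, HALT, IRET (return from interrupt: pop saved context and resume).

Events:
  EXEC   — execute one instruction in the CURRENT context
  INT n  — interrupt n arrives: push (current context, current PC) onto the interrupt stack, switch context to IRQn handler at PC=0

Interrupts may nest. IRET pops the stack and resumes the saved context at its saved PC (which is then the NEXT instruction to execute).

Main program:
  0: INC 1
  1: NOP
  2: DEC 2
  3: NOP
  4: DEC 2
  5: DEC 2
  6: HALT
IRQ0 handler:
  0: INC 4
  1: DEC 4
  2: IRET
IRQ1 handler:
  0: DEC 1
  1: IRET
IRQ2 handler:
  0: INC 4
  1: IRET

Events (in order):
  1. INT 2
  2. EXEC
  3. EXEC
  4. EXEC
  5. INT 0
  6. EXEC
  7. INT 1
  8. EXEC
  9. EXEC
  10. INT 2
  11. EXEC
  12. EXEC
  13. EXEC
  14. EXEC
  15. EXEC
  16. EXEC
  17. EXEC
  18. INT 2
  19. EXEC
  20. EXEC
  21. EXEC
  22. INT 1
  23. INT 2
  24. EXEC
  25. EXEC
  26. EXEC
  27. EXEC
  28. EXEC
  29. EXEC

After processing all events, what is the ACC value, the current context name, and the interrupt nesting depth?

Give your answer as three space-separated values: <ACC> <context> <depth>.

Answer: 9 MAIN 0

Derivation:
Event 1 (INT 2): INT 2 arrives: push (MAIN, PC=0), enter IRQ2 at PC=0 (depth now 1)
Event 2 (EXEC): [IRQ2] PC=0: INC 4 -> ACC=4
Event 3 (EXEC): [IRQ2] PC=1: IRET -> resume MAIN at PC=0 (depth now 0)
Event 4 (EXEC): [MAIN] PC=0: INC 1 -> ACC=5
Event 5 (INT 0): INT 0 arrives: push (MAIN, PC=1), enter IRQ0 at PC=0 (depth now 1)
Event 6 (EXEC): [IRQ0] PC=0: INC 4 -> ACC=9
Event 7 (INT 1): INT 1 arrives: push (IRQ0, PC=1), enter IRQ1 at PC=0 (depth now 2)
Event 8 (EXEC): [IRQ1] PC=0: DEC 1 -> ACC=8
Event 9 (EXEC): [IRQ1] PC=1: IRET -> resume IRQ0 at PC=1 (depth now 1)
Event 10 (INT 2): INT 2 arrives: push (IRQ0, PC=1), enter IRQ2 at PC=0 (depth now 2)
Event 11 (EXEC): [IRQ2] PC=0: INC 4 -> ACC=12
Event 12 (EXEC): [IRQ2] PC=1: IRET -> resume IRQ0 at PC=1 (depth now 1)
Event 13 (EXEC): [IRQ0] PC=1: DEC 4 -> ACC=8
Event 14 (EXEC): [IRQ0] PC=2: IRET -> resume MAIN at PC=1 (depth now 0)
Event 15 (EXEC): [MAIN] PC=1: NOP
Event 16 (EXEC): [MAIN] PC=2: DEC 2 -> ACC=6
Event 17 (EXEC): [MAIN] PC=3: NOP
Event 18 (INT 2): INT 2 arrives: push (MAIN, PC=4), enter IRQ2 at PC=0 (depth now 1)
Event 19 (EXEC): [IRQ2] PC=0: INC 4 -> ACC=10
Event 20 (EXEC): [IRQ2] PC=1: IRET -> resume MAIN at PC=4 (depth now 0)
Event 21 (EXEC): [MAIN] PC=4: DEC 2 -> ACC=8
Event 22 (INT 1): INT 1 arrives: push (MAIN, PC=5), enter IRQ1 at PC=0 (depth now 1)
Event 23 (INT 2): INT 2 arrives: push (IRQ1, PC=0), enter IRQ2 at PC=0 (depth now 2)
Event 24 (EXEC): [IRQ2] PC=0: INC 4 -> ACC=12
Event 25 (EXEC): [IRQ2] PC=1: IRET -> resume IRQ1 at PC=0 (depth now 1)
Event 26 (EXEC): [IRQ1] PC=0: DEC 1 -> ACC=11
Event 27 (EXEC): [IRQ1] PC=1: IRET -> resume MAIN at PC=5 (depth now 0)
Event 28 (EXEC): [MAIN] PC=5: DEC 2 -> ACC=9
Event 29 (EXEC): [MAIN] PC=6: HALT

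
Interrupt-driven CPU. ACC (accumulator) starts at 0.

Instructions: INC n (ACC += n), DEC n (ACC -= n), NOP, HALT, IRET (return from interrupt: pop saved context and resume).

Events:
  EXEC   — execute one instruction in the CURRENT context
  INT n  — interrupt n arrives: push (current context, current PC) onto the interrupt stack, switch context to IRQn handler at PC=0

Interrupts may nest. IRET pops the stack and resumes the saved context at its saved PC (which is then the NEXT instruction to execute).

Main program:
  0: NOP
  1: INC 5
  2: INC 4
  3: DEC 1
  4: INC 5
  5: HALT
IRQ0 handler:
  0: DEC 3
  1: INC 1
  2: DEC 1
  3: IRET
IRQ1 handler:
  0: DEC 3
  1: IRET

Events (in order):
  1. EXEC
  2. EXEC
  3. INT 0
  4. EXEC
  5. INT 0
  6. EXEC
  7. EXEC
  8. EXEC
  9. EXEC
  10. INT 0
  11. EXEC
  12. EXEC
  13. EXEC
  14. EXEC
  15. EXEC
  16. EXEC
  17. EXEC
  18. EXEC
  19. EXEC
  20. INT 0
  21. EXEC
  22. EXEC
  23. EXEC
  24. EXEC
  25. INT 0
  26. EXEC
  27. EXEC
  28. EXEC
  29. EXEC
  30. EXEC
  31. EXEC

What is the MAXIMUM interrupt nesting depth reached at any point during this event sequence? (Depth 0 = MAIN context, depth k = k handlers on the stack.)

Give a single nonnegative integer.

Answer: 2

Derivation:
Event 1 (EXEC): [MAIN] PC=0: NOP [depth=0]
Event 2 (EXEC): [MAIN] PC=1: INC 5 -> ACC=5 [depth=0]
Event 3 (INT 0): INT 0 arrives: push (MAIN, PC=2), enter IRQ0 at PC=0 (depth now 1) [depth=1]
Event 4 (EXEC): [IRQ0] PC=0: DEC 3 -> ACC=2 [depth=1]
Event 5 (INT 0): INT 0 arrives: push (IRQ0, PC=1), enter IRQ0 at PC=0 (depth now 2) [depth=2]
Event 6 (EXEC): [IRQ0] PC=0: DEC 3 -> ACC=-1 [depth=2]
Event 7 (EXEC): [IRQ0] PC=1: INC 1 -> ACC=0 [depth=2]
Event 8 (EXEC): [IRQ0] PC=2: DEC 1 -> ACC=-1 [depth=2]
Event 9 (EXEC): [IRQ0] PC=3: IRET -> resume IRQ0 at PC=1 (depth now 1) [depth=1]
Event 10 (INT 0): INT 0 arrives: push (IRQ0, PC=1), enter IRQ0 at PC=0 (depth now 2) [depth=2]
Event 11 (EXEC): [IRQ0] PC=0: DEC 3 -> ACC=-4 [depth=2]
Event 12 (EXEC): [IRQ0] PC=1: INC 1 -> ACC=-3 [depth=2]
Event 13 (EXEC): [IRQ0] PC=2: DEC 1 -> ACC=-4 [depth=2]
Event 14 (EXEC): [IRQ0] PC=3: IRET -> resume IRQ0 at PC=1 (depth now 1) [depth=1]
Event 15 (EXEC): [IRQ0] PC=1: INC 1 -> ACC=-3 [depth=1]
Event 16 (EXEC): [IRQ0] PC=2: DEC 1 -> ACC=-4 [depth=1]
Event 17 (EXEC): [IRQ0] PC=3: IRET -> resume MAIN at PC=2 (depth now 0) [depth=0]
Event 18 (EXEC): [MAIN] PC=2: INC 4 -> ACC=0 [depth=0]
Event 19 (EXEC): [MAIN] PC=3: DEC 1 -> ACC=-1 [depth=0]
Event 20 (INT 0): INT 0 arrives: push (MAIN, PC=4), enter IRQ0 at PC=0 (depth now 1) [depth=1]
Event 21 (EXEC): [IRQ0] PC=0: DEC 3 -> ACC=-4 [depth=1]
Event 22 (EXEC): [IRQ0] PC=1: INC 1 -> ACC=-3 [depth=1]
Event 23 (EXEC): [IRQ0] PC=2: DEC 1 -> ACC=-4 [depth=1]
Event 24 (EXEC): [IRQ0] PC=3: IRET -> resume MAIN at PC=4 (depth now 0) [depth=0]
Event 25 (INT 0): INT 0 arrives: push (MAIN, PC=4), enter IRQ0 at PC=0 (depth now 1) [depth=1]
Event 26 (EXEC): [IRQ0] PC=0: DEC 3 -> ACC=-7 [depth=1]
Event 27 (EXEC): [IRQ0] PC=1: INC 1 -> ACC=-6 [depth=1]
Event 28 (EXEC): [IRQ0] PC=2: DEC 1 -> ACC=-7 [depth=1]
Event 29 (EXEC): [IRQ0] PC=3: IRET -> resume MAIN at PC=4 (depth now 0) [depth=0]
Event 30 (EXEC): [MAIN] PC=4: INC 5 -> ACC=-2 [depth=0]
Event 31 (EXEC): [MAIN] PC=5: HALT [depth=0]
Max depth observed: 2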